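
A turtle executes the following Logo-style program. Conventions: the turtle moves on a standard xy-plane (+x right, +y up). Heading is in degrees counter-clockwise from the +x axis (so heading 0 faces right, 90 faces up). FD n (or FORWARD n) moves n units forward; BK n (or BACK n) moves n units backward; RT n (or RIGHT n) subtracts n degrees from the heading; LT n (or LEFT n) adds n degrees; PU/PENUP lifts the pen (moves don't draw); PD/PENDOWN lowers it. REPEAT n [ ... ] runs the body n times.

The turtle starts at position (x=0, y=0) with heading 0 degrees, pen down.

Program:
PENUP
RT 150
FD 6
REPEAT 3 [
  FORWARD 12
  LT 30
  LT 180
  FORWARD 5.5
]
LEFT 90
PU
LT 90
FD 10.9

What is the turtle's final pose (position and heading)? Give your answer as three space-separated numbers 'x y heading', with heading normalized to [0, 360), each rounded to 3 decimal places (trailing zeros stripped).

Executing turtle program step by step:
Start: pos=(0,0), heading=0, pen down
PU: pen up
RT 150: heading 0 -> 210
FD 6: (0,0) -> (-5.196,-3) [heading=210, move]
REPEAT 3 [
  -- iteration 1/3 --
  FD 12: (-5.196,-3) -> (-15.588,-9) [heading=210, move]
  LT 30: heading 210 -> 240
  LT 180: heading 240 -> 60
  FD 5.5: (-15.588,-9) -> (-12.838,-4.237) [heading=60, move]
  -- iteration 2/3 --
  FD 12: (-12.838,-4.237) -> (-6.838,6.155) [heading=60, move]
  LT 30: heading 60 -> 90
  LT 180: heading 90 -> 270
  FD 5.5: (-6.838,6.155) -> (-6.838,0.655) [heading=270, move]
  -- iteration 3/3 --
  FD 12: (-6.838,0.655) -> (-6.838,-11.345) [heading=270, move]
  LT 30: heading 270 -> 300
  LT 180: heading 300 -> 120
  FD 5.5: (-6.838,-11.345) -> (-9.588,-6.581) [heading=120, move]
]
LT 90: heading 120 -> 210
PU: pen up
LT 90: heading 210 -> 300
FD 10.9: (-9.588,-6.581) -> (-4.138,-16.021) [heading=300, move]
Final: pos=(-4.138,-16.021), heading=300, 0 segment(s) drawn

Answer: -4.138 -16.021 300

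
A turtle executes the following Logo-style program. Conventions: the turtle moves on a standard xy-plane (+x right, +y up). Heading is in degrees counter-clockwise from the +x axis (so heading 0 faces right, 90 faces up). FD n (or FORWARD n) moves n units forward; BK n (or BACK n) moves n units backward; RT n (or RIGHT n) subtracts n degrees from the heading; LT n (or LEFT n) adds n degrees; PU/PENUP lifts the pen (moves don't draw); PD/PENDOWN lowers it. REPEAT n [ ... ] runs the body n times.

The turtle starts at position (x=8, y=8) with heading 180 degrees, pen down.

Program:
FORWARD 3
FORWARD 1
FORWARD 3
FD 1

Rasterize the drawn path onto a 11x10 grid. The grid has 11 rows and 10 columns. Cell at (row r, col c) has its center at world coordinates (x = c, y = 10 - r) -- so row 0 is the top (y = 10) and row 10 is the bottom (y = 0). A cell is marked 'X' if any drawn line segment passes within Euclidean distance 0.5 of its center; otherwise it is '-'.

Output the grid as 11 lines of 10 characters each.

Segment 0: (8,8) -> (5,8)
Segment 1: (5,8) -> (4,8)
Segment 2: (4,8) -> (1,8)
Segment 3: (1,8) -> (0,8)

Answer: ----------
----------
XXXXXXXXX-
----------
----------
----------
----------
----------
----------
----------
----------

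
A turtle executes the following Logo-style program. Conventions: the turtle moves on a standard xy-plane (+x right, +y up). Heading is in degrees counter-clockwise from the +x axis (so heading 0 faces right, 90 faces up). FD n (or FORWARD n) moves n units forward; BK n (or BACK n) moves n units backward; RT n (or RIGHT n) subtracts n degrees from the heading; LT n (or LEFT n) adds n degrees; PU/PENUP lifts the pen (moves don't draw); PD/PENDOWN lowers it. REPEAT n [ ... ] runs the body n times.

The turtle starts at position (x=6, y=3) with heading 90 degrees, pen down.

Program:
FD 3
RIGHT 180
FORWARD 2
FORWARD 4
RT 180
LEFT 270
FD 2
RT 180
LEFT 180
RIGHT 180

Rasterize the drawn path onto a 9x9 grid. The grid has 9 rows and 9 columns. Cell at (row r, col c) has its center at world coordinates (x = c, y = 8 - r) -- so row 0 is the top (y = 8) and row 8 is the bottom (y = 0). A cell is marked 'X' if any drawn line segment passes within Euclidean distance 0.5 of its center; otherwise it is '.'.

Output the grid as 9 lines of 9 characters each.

Segment 0: (6,3) -> (6,6)
Segment 1: (6,6) -> (6,4)
Segment 2: (6,4) -> (6,0)
Segment 3: (6,0) -> (8,0)

Answer: .........
.........
......X..
......X..
......X..
......X..
......X..
......X..
......XXX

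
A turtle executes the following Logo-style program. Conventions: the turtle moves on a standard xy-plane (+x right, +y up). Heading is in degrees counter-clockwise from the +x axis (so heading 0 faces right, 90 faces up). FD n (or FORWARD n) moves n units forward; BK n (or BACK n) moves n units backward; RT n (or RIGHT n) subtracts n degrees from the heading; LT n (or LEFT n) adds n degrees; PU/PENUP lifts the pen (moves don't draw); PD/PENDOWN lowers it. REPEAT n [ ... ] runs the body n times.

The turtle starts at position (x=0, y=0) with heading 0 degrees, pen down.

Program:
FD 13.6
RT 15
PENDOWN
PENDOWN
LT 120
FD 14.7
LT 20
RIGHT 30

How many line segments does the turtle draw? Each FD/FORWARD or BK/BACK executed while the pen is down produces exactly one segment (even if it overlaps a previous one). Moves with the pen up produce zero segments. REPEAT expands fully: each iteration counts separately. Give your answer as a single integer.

Answer: 2

Derivation:
Executing turtle program step by step:
Start: pos=(0,0), heading=0, pen down
FD 13.6: (0,0) -> (13.6,0) [heading=0, draw]
RT 15: heading 0 -> 345
PD: pen down
PD: pen down
LT 120: heading 345 -> 105
FD 14.7: (13.6,0) -> (9.795,14.199) [heading=105, draw]
LT 20: heading 105 -> 125
RT 30: heading 125 -> 95
Final: pos=(9.795,14.199), heading=95, 2 segment(s) drawn
Segments drawn: 2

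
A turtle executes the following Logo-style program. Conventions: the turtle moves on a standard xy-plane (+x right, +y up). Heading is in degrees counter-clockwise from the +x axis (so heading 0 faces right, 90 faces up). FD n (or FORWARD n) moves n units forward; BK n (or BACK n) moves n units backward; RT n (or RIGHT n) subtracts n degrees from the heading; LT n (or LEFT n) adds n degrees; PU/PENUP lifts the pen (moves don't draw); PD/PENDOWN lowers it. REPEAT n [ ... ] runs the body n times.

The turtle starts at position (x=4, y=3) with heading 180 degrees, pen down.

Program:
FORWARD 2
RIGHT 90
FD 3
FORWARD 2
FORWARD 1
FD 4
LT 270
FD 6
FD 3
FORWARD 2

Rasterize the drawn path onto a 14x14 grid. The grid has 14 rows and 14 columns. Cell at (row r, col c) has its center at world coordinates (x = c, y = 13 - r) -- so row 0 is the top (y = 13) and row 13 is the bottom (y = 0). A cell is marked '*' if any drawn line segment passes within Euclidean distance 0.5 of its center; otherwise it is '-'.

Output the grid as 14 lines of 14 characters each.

Segment 0: (4,3) -> (2,3)
Segment 1: (2,3) -> (2,6)
Segment 2: (2,6) -> (2,8)
Segment 3: (2,8) -> (2,9)
Segment 4: (2,9) -> (2,13)
Segment 5: (2,13) -> (8,13)
Segment 6: (8,13) -> (11,13)
Segment 7: (11,13) -> (13,13)

Answer: --************
--*-----------
--*-----------
--*-----------
--*-----------
--*-----------
--*-----------
--*-----------
--*-----------
--*-----------
--***---------
--------------
--------------
--------------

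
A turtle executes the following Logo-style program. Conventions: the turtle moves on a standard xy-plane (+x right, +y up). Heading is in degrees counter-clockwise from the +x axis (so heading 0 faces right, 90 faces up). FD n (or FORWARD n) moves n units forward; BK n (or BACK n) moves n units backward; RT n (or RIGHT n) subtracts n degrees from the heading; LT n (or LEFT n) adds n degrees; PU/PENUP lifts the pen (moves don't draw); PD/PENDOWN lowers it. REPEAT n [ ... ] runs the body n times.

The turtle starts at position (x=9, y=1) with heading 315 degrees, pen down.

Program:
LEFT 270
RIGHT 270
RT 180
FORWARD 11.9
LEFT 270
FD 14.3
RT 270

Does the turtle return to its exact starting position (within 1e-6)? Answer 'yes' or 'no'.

Answer: no

Derivation:
Executing turtle program step by step:
Start: pos=(9,1), heading=315, pen down
LT 270: heading 315 -> 225
RT 270: heading 225 -> 315
RT 180: heading 315 -> 135
FD 11.9: (9,1) -> (0.585,9.415) [heading=135, draw]
LT 270: heading 135 -> 45
FD 14.3: (0.585,9.415) -> (10.697,19.526) [heading=45, draw]
RT 270: heading 45 -> 135
Final: pos=(10.697,19.526), heading=135, 2 segment(s) drawn

Start position: (9, 1)
Final position: (10.697, 19.526)
Distance = 18.604; >= 1e-6 -> NOT closed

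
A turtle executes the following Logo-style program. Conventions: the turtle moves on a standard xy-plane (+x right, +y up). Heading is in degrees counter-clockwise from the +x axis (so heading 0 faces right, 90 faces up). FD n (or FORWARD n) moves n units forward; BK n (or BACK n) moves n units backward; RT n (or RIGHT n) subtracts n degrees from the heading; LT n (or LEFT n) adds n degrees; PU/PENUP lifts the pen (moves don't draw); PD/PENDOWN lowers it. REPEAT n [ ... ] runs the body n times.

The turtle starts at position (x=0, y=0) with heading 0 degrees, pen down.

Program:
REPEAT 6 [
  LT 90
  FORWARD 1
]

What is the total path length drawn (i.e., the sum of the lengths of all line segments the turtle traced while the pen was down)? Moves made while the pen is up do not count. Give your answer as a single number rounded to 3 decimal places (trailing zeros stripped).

Answer: 6

Derivation:
Executing turtle program step by step:
Start: pos=(0,0), heading=0, pen down
REPEAT 6 [
  -- iteration 1/6 --
  LT 90: heading 0 -> 90
  FD 1: (0,0) -> (0,1) [heading=90, draw]
  -- iteration 2/6 --
  LT 90: heading 90 -> 180
  FD 1: (0,1) -> (-1,1) [heading=180, draw]
  -- iteration 3/6 --
  LT 90: heading 180 -> 270
  FD 1: (-1,1) -> (-1,0) [heading=270, draw]
  -- iteration 4/6 --
  LT 90: heading 270 -> 0
  FD 1: (-1,0) -> (0,0) [heading=0, draw]
  -- iteration 5/6 --
  LT 90: heading 0 -> 90
  FD 1: (0,0) -> (0,1) [heading=90, draw]
  -- iteration 6/6 --
  LT 90: heading 90 -> 180
  FD 1: (0,1) -> (-1,1) [heading=180, draw]
]
Final: pos=(-1,1), heading=180, 6 segment(s) drawn

Segment lengths:
  seg 1: (0,0) -> (0,1), length = 1
  seg 2: (0,1) -> (-1,1), length = 1
  seg 3: (-1,1) -> (-1,0), length = 1
  seg 4: (-1,0) -> (0,0), length = 1
  seg 5: (0,0) -> (0,1), length = 1
  seg 6: (0,1) -> (-1,1), length = 1
Total = 6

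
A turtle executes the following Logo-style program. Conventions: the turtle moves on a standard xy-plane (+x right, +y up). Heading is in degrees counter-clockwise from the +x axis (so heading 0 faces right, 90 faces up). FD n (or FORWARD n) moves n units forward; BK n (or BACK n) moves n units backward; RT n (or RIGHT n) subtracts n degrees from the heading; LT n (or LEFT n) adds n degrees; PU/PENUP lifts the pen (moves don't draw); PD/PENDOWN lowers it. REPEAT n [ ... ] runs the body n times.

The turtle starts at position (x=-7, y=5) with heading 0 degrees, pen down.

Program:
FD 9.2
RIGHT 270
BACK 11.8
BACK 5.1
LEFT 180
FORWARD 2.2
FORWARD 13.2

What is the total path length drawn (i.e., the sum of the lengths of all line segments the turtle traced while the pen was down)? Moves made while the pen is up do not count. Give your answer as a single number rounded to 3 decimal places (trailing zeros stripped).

Executing turtle program step by step:
Start: pos=(-7,5), heading=0, pen down
FD 9.2: (-7,5) -> (2.2,5) [heading=0, draw]
RT 270: heading 0 -> 90
BK 11.8: (2.2,5) -> (2.2,-6.8) [heading=90, draw]
BK 5.1: (2.2,-6.8) -> (2.2,-11.9) [heading=90, draw]
LT 180: heading 90 -> 270
FD 2.2: (2.2,-11.9) -> (2.2,-14.1) [heading=270, draw]
FD 13.2: (2.2,-14.1) -> (2.2,-27.3) [heading=270, draw]
Final: pos=(2.2,-27.3), heading=270, 5 segment(s) drawn

Segment lengths:
  seg 1: (-7,5) -> (2.2,5), length = 9.2
  seg 2: (2.2,5) -> (2.2,-6.8), length = 11.8
  seg 3: (2.2,-6.8) -> (2.2,-11.9), length = 5.1
  seg 4: (2.2,-11.9) -> (2.2,-14.1), length = 2.2
  seg 5: (2.2,-14.1) -> (2.2,-27.3), length = 13.2
Total = 41.5

Answer: 41.5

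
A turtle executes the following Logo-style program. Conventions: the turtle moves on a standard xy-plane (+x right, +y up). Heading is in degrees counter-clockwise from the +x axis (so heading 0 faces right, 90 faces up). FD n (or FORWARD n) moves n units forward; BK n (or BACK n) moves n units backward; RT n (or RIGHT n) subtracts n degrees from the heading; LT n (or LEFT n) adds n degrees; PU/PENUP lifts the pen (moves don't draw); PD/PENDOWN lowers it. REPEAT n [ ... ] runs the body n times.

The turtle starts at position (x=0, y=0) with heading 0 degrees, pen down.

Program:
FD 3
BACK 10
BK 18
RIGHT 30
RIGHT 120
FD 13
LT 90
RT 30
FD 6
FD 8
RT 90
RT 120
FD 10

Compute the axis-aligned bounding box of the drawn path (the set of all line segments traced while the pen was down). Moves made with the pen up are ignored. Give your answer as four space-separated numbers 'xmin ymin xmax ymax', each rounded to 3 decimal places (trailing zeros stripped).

Answer: -36.258 -20.5 3 0

Derivation:
Executing turtle program step by step:
Start: pos=(0,0), heading=0, pen down
FD 3: (0,0) -> (3,0) [heading=0, draw]
BK 10: (3,0) -> (-7,0) [heading=0, draw]
BK 18: (-7,0) -> (-25,0) [heading=0, draw]
RT 30: heading 0 -> 330
RT 120: heading 330 -> 210
FD 13: (-25,0) -> (-36.258,-6.5) [heading=210, draw]
LT 90: heading 210 -> 300
RT 30: heading 300 -> 270
FD 6: (-36.258,-6.5) -> (-36.258,-12.5) [heading=270, draw]
FD 8: (-36.258,-12.5) -> (-36.258,-20.5) [heading=270, draw]
RT 90: heading 270 -> 180
RT 120: heading 180 -> 60
FD 10: (-36.258,-20.5) -> (-31.258,-11.84) [heading=60, draw]
Final: pos=(-31.258,-11.84), heading=60, 7 segment(s) drawn

Segment endpoints: x in {-36.258, -31.258, -25, -7, 0, 3}, y in {-20.5, -12.5, -11.84, -6.5, 0}
xmin=-36.258, ymin=-20.5, xmax=3, ymax=0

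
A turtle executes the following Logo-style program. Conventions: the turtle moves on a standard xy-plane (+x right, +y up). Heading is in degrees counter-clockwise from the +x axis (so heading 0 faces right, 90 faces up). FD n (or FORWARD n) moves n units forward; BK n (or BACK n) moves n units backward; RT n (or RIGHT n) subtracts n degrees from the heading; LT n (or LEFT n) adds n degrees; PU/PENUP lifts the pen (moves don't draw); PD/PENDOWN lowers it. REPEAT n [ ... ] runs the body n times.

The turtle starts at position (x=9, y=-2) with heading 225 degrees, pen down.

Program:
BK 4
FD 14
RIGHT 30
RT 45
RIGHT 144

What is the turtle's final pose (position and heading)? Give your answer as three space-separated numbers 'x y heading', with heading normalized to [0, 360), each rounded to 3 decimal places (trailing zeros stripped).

Executing turtle program step by step:
Start: pos=(9,-2), heading=225, pen down
BK 4: (9,-2) -> (11.828,0.828) [heading=225, draw]
FD 14: (11.828,0.828) -> (1.929,-9.071) [heading=225, draw]
RT 30: heading 225 -> 195
RT 45: heading 195 -> 150
RT 144: heading 150 -> 6
Final: pos=(1.929,-9.071), heading=6, 2 segment(s) drawn

Answer: 1.929 -9.071 6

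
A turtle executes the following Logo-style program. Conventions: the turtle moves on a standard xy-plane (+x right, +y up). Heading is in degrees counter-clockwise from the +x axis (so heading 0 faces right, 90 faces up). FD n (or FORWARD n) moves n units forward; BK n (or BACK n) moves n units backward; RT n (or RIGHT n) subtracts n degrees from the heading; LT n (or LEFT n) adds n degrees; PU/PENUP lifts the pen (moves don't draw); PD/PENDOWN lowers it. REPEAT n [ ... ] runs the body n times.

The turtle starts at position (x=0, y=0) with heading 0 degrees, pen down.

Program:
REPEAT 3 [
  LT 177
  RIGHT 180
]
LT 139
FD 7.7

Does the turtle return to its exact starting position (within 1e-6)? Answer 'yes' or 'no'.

Answer: no

Derivation:
Executing turtle program step by step:
Start: pos=(0,0), heading=0, pen down
REPEAT 3 [
  -- iteration 1/3 --
  LT 177: heading 0 -> 177
  RT 180: heading 177 -> 357
  -- iteration 2/3 --
  LT 177: heading 357 -> 174
  RT 180: heading 174 -> 354
  -- iteration 3/3 --
  LT 177: heading 354 -> 171
  RT 180: heading 171 -> 351
]
LT 139: heading 351 -> 130
FD 7.7: (0,0) -> (-4.949,5.899) [heading=130, draw]
Final: pos=(-4.949,5.899), heading=130, 1 segment(s) drawn

Start position: (0, 0)
Final position: (-4.949, 5.899)
Distance = 7.7; >= 1e-6 -> NOT closed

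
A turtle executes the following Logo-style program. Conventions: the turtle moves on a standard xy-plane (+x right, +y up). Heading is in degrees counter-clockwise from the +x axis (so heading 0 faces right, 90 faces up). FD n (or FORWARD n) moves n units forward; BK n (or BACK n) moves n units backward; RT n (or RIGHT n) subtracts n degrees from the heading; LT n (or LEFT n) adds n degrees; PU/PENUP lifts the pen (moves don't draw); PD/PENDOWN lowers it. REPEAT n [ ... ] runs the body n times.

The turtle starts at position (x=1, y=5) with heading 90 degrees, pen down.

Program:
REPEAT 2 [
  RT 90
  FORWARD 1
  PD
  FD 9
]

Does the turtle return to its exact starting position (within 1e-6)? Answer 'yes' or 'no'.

Executing turtle program step by step:
Start: pos=(1,5), heading=90, pen down
REPEAT 2 [
  -- iteration 1/2 --
  RT 90: heading 90 -> 0
  FD 1: (1,5) -> (2,5) [heading=0, draw]
  PD: pen down
  FD 9: (2,5) -> (11,5) [heading=0, draw]
  -- iteration 2/2 --
  RT 90: heading 0 -> 270
  FD 1: (11,5) -> (11,4) [heading=270, draw]
  PD: pen down
  FD 9: (11,4) -> (11,-5) [heading=270, draw]
]
Final: pos=(11,-5), heading=270, 4 segment(s) drawn

Start position: (1, 5)
Final position: (11, -5)
Distance = 14.142; >= 1e-6 -> NOT closed

Answer: no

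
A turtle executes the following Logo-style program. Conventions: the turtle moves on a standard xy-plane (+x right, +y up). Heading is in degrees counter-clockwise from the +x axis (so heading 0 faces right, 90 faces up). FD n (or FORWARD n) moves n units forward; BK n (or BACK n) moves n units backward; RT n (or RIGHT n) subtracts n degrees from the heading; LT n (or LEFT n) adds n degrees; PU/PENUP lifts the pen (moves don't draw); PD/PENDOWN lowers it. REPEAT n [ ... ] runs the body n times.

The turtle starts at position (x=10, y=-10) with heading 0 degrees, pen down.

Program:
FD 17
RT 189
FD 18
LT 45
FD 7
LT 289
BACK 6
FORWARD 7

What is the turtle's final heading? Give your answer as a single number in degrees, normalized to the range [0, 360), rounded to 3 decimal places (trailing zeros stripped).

Answer: 145

Derivation:
Executing turtle program step by step:
Start: pos=(10,-10), heading=0, pen down
FD 17: (10,-10) -> (27,-10) [heading=0, draw]
RT 189: heading 0 -> 171
FD 18: (27,-10) -> (9.222,-7.184) [heading=171, draw]
LT 45: heading 171 -> 216
FD 7: (9.222,-7.184) -> (3.558,-11.299) [heading=216, draw]
LT 289: heading 216 -> 145
BK 6: (3.558,-11.299) -> (8.473,-14.74) [heading=145, draw]
FD 7: (8.473,-14.74) -> (2.739,-10.725) [heading=145, draw]
Final: pos=(2.739,-10.725), heading=145, 5 segment(s) drawn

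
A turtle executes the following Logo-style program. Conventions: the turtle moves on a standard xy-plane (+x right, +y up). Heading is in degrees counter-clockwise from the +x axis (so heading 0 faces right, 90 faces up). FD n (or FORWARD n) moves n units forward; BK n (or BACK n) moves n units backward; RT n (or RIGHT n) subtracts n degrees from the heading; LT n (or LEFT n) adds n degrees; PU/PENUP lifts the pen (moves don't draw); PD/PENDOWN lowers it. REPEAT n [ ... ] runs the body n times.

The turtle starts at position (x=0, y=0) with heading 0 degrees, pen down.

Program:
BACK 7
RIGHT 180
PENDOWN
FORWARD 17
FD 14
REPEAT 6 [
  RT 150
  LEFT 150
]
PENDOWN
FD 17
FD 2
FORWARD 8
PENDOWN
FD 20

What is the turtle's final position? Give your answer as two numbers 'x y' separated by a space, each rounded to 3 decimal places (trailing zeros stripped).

Answer: -85 0

Derivation:
Executing turtle program step by step:
Start: pos=(0,0), heading=0, pen down
BK 7: (0,0) -> (-7,0) [heading=0, draw]
RT 180: heading 0 -> 180
PD: pen down
FD 17: (-7,0) -> (-24,0) [heading=180, draw]
FD 14: (-24,0) -> (-38,0) [heading=180, draw]
REPEAT 6 [
  -- iteration 1/6 --
  RT 150: heading 180 -> 30
  LT 150: heading 30 -> 180
  -- iteration 2/6 --
  RT 150: heading 180 -> 30
  LT 150: heading 30 -> 180
  -- iteration 3/6 --
  RT 150: heading 180 -> 30
  LT 150: heading 30 -> 180
  -- iteration 4/6 --
  RT 150: heading 180 -> 30
  LT 150: heading 30 -> 180
  -- iteration 5/6 --
  RT 150: heading 180 -> 30
  LT 150: heading 30 -> 180
  -- iteration 6/6 --
  RT 150: heading 180 -> 30
  LT 150: heading 30 -> 180
]
PD: pen down
FD 17: (-38,0) -> (-55,0) [heading=180, draw]
FD 2: (-55,0) -> (-57,0) [heading=180, draw]
FD 8: (-57,0) -> (-65,0) [heading=180, draw]
PD: pen down
FD 20: (-65,0) -> (-85,0) [heading=180, draw]
Final: pos=(-85,0), heading=180, 7 segment(s) drawn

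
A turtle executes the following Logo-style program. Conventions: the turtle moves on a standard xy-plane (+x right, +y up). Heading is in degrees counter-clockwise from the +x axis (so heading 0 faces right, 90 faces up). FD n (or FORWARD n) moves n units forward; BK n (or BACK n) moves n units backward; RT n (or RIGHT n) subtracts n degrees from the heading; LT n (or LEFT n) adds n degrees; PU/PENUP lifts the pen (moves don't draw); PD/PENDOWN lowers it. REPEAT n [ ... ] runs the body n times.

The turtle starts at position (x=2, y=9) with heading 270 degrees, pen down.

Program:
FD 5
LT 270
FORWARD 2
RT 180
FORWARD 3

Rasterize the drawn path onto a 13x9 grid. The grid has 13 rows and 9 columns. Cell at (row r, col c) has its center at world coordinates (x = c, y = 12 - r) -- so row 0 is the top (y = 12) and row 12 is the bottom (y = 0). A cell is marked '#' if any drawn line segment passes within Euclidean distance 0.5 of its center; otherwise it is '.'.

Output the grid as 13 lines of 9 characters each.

Answer: .........
.........
.........
..#......
..#......
..#......
..#......
..#......
####.....
.........
.........
.........
.........

Derivation:
Segment 0: (2,9) -> (2,4)
Segment 1: (2,4) -> (-0,4)
Segment 2: (-0,4) -> (3,4)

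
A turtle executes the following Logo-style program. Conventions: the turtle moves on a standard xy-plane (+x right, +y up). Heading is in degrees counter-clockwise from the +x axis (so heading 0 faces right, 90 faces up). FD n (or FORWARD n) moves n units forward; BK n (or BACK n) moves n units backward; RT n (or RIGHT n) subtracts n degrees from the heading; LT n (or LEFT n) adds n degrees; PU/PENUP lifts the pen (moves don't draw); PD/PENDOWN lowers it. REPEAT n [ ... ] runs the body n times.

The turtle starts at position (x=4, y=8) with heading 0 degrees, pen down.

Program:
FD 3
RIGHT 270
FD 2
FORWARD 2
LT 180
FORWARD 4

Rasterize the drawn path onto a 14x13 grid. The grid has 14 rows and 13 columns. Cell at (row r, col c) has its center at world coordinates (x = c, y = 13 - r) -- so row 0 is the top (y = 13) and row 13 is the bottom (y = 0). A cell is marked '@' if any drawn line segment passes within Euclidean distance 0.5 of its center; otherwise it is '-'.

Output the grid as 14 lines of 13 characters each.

Segment 0: (4,8) -> (7,8)
Segment 1: (7,8) -> (7,10)
Segment 2: (7,10) -> (7,12)
Segment 3: (7,12) -> (7,8)

Answer: -------------
-------@-----
-------@-----
-------@-----
-------@-----
----@@@@-----
-------------
-------------
-------------
-------------
-------------
-------------
-------------
-------------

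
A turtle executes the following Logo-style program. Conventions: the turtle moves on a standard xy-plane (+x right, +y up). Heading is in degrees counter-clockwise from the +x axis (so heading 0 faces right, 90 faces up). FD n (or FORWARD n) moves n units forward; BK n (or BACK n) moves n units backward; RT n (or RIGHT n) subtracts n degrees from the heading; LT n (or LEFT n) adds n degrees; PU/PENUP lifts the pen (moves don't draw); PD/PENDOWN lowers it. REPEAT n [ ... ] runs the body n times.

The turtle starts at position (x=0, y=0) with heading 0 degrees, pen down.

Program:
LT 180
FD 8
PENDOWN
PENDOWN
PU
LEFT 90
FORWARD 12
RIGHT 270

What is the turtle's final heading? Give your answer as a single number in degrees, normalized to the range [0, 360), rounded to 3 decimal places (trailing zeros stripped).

Answer: 0

Derivation:
Executing turtle program step by step:
Start: pos=(0,0), heading=0, pen down
LT 180: heading 0 -> 180
FD 8: (0,0) -> (-8,0) [heading=180, draw]
PD: pen down
PD: pen down
PU: pen up
LT 90: heading 180 -> 270
FD 12: (-8,0) -> (-8,-12) [heading=270, move]
RT 270: heading 270 -> 0
Final: pos=(-8,-12), heading=0, 1 segment(s) drawn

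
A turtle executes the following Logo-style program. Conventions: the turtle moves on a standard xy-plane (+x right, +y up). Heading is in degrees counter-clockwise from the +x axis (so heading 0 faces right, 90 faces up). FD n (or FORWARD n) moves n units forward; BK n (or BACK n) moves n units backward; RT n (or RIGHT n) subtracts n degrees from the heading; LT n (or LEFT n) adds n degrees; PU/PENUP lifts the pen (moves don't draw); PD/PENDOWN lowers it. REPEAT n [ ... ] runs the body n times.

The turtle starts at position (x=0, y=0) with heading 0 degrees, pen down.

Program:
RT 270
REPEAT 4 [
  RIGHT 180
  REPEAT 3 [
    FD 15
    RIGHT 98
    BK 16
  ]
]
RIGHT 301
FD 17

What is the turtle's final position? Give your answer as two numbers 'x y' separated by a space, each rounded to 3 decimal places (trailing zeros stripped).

Answer: -0.606 3.254

Derivation:
Executing turtle program step by step:
Start: pos=(0,0), heading=0, pen down
RT 270: heading 0 -> 90
REPEAT 4 [
  -- iteration 1/4 --
  RT 180: heading 90 -> 270
  REPEAT 3 [
    -- iteration 1/3 --
    FD 15: (0,0) -> (0,-15) [heading=270, draw]
    RT 98: heading 270 -> 172
    BK 16: (0,-15) -> (15.844,-17.227) [heading=172, draw]
    -- iteration 2/3 --
    FD 15: (15.844,-17.227) -> (0.99,-15.139) [heading=172, draw]
    RT 98: heading 172 -> 74
    BK 16: (0.99,-15.139) -> (-3.42,-30.519) [heading=74, draw]
    -- iteration 3/3 --
    FD 15: (-3.42,-30.519) -> (0.715,-16.1) [heading=74, draw]
    RT 98: heading 74 -> 336
    BK 16: (0.715,-16.1) -> (-13.902,-9.593) [heading=336, draw]
  ]
  -- iteration 2/4 --
  RT 180: heading 336 -> 156
  REPEAT 3 [
    -- iteration 1/3 --
    FD 15: (-13.902,-9.593) -> (-27.605,-3.492) [heading=156, draw]
    RT 98: heading 156 -> 58
    BK 16: (-27.605,-3.492) -> (-36.084,-17.06) [heading=58, draw]
    -- iteration 2/3 --
    FD 15: (-36.084,-17.06) -> (-28.135,-4.34) [heading=58, draw]
    RT 98: heading 58 -> 320
    BK 16: (-28.135,-4.34) -> (-40.392,5.945) [heading=320, draw]
    -- iteration 3/3 --
    FD 15: (-40.392,5.945) -> (-28.901,-3.697) [heading=320, draw]
    RT 98: heading 320 -> 222
    BK 16: (-28.901,-3.697) -> (-17.011,7.009) [heading=222, draw]
  ]
  -- iteration 3/4 --
  RT 180: heading 222 -> 42
  REPEAT 3 [
    -- iteration 1/3 --
    FD 15: (-17.011,7.009) -> (-5.864,17.046) [heading=42, draw]
    RT 98: heading 42 -> 304
    BK 16: (-5.864,17.046) -> (-14.811,30.311) [heading=304, draw]
    -- iteration 2/3 --
    FD 15: (-14.811,30.311) -> (-6.423,17.875) [heading=304, draw]
    RT 98: heading 304 -> 206
    BK 16: (-6.423,17.875) -> (7.958,24.889) [heading=206, draw]
    -- iteration 3/3 --
    FD 15: (7.958,24.889) -> (-5.524,18.314) [heading=206, draw]
    RT 98: heading 206 -> 108
    BK 16: (-5.524,18.314) -> (-0.58,3.097) [heading=108, draw]
  ]
  -- iteration 4/4 --
  RT 180: heading 108 -> 288
  REPEAT 3 [
    -- iteration 1/3 --
    FD 15: (-0.58,3.097) -> (4.055,-11.169) [heading=288, draw]
    RT 98: heading 288 -> 190
    BK 16: (4.055,-11.169) -> (19.812,-8.391) [heading=190, draw]
    -- iteration 2/3 --
    FD 15: (19.812,-8.391) -> (5.04,-10.996) [heading=190, draw]
    RT 98: heading 190 -> 92
    BK 16: (5.04,-10.996) -> (5.599,-26.986) [heading=92, draw]
    -- iteration 3/3 --
    FD 15: (5.599,-26.986) -> (5.075,-11.995) [heading=92, draw]
    RT 98: heading 92 -> 354
    BK 16: (5.075,-11.995) -> (-10.837,-10.322) [heading=354, draw]
  ]
]
RT 301: heading 354 -> 53
FD 17: (-10.837,-10.322) -> (-0.606,3.254) [heading=53, draw]
Final: pos=(-0.606,3.254), heading=53, 25 segment(s) drawn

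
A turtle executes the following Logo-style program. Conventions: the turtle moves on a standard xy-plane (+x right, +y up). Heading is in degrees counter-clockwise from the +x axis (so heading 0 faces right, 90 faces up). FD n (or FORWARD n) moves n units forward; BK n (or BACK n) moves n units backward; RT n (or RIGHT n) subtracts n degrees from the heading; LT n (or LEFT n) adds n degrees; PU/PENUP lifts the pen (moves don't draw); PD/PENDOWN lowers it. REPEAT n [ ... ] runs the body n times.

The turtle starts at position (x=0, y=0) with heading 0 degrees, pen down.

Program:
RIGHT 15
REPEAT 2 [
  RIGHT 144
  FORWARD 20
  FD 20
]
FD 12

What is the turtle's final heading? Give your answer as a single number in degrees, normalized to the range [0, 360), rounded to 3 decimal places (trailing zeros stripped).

Executing turtle program step by step:
Start: pos=(0,0), heading=0, pen down
RT 15: heading 0 -> 345
REPEAT 2 [
  -- iteration 1/2 --
  RT 144: heading 345 -> 201
  FD 20: (0,0) -> (-18.672,-7.167) [heading=201, draw]
  FD 20: (-18.672,-7.167) -> (-37.343,-14.335) [heading=201, draw]
  -- iteration 2/2 --
  RT 144: heading 201 -> 57
  FD 20: (-37.343,-14.335) -> (-26.45,2.439) [heading=57, draw]
  FD 20: (-26.45,2.439) -> (-15.558,19.212) [heading=57, draw]
]
FD 12: (-15.558,19.212) -> (-9.022,29.276) [heading=57, draw]
Final: pos=(-9.022,29.276), heading=57, 5 segment(s) drawn

Answer: 57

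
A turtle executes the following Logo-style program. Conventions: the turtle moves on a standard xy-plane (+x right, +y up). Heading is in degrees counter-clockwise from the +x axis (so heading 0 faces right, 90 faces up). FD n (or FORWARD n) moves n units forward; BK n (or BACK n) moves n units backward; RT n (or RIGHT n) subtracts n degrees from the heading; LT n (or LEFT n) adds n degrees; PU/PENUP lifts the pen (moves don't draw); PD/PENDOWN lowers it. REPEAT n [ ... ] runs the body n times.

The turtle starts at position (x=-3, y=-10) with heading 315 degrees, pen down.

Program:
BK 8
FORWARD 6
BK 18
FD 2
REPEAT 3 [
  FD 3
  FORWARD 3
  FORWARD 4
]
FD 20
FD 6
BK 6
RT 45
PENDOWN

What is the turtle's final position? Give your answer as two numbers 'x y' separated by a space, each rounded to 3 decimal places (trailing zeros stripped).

Answer: 19.627 -32.627

Derivation:
Executing turtle program step by step:
Start: pos=(-3,-10), heading=315, pen down
BK 8: (-3,-10) -> (-8.657,-4.343) [heading=315, draw]
FD 6: (-8.657,-4.343) -> (-4.414,-8.586) [heading=315, draw]
BK 18: (-4.414,-8.586) -> (-17.142,4.142) [heading=315, draw]
FD 2: (-17.142,4.142) -> (-15.728,2.728) [heading=315, draw]
REPEAT 3 [
  -- iteration 1/3 --
  FD 3: (-15.728,2.728) -> (-13.607,0.607) [heading=315, draw]
  FD 3: (-13.607,0.607) -> (-11.485,-1.515) [heading=315, draw]
  FD 4: (-11.485,-1.515) -> (-8.657,-4.343) [heading=315, draw]
  -- iteration 2/3 --
  FD 3: (-8.657,-4.343) -> (-6.536,-6.464) [heading=315, draw]
  FD 3: (-6.536,-6.464) -> (-4.414,-8.586) [heading=315, draw]
  FD 4: (-4.414,-8.586) -> (-1.586,-11.414) [heading=315, draw]
  -- iteration 3/3 --
  FD 3: (-1.586,-11.414) -> (0.536,-13.536) [heading=315, draw]
  FD 3: (0.536,-13.536) -> (2.657,-15.657) [heading=315, draw]
  FD 4: (2.657,-15.657) -> (5.485,-18.485) [heading=315, draw]
]
FD 20: (5.485,-18.485) -> (19.627,-32.627) [heading=315, draw]
FD 6: (19.627,-32.627) -> (23.87,-36.87) [heading=315, draw]
BK 6: (23.87,-36.87) -> (19.627,-32.627) [heading=315, draw]
RT 45: heading 315 -> 270
PD: pen down
Final: pos=(19.627,-32.627), heading=270, 16 segment(s) drawn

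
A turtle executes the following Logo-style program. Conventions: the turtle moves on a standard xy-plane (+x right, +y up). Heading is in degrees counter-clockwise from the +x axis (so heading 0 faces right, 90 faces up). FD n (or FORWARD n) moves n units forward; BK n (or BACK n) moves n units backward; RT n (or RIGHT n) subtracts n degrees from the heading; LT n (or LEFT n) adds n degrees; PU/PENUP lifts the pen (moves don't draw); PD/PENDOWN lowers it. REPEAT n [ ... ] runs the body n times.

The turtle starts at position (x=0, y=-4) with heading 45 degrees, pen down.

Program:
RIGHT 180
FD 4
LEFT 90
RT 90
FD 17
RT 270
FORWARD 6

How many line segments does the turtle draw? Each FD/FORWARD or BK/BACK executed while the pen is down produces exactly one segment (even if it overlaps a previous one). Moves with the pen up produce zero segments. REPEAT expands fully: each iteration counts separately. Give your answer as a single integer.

Answer: 3

Derivation:
Executing turtle program step by step:
Start: pos=(0,-4), heading=45, pen down
RT 180: heading 45 -> 225
FD 4: (0,-4) -> (-2.828,-6.828) [heading=225, draw]
LT 90: heading 225 -> 315
RT 90: heading 315 -> 225
FD 17: (-2.828,-6.828) -> (-14.849,-18.849) [heading=225, draw]
RT 270: heading 225 -> 315
FD 6: (-14.849,-18.849) -> (-10.607,-23.092) [heading=315, draw]
Final: pos=(-10.607,-23.092), heading=315, 3 segment(s) drawn
Segments drawn: 3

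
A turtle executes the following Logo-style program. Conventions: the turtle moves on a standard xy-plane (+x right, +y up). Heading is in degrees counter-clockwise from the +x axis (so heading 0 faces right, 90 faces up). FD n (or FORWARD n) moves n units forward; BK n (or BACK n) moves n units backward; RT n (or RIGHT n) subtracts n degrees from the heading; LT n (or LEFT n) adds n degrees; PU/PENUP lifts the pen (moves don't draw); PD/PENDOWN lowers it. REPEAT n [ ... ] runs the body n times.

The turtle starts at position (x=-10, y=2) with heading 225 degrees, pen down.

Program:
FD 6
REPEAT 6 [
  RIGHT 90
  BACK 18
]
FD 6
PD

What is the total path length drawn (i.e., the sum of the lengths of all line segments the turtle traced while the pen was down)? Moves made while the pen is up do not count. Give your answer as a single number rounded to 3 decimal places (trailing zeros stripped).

Executing turtle program step by step:
Start: pos=(-10,2), heading=225, pen down
FD 6: (-10,2) -> (-14.243,-2.243) [heading=225, draw]
REPEAT 6 [
  -- iteration 1/6 --
  RT 90: heading 225 -> 135
  BK 18: (-14.243,-2.243) -> (-1.515,-14.971) [heading=135, draw]
  -- iteration 2/6 --
  RT 90: heading 135 -> 45
  BK 18: (-1.515,-14.971) -> (-14.243,-27.698) [heading=45, draw]
  -- iteration 3/6 --
  RT 90: heading 45 -> 315
  BK 18: (-14.243,-27.698) -> (-26.971,-14.971) [heading=315, draw]
  -- iteration 4/6 --
  RT 90: heading 315 -> 225
  BK 18: (-26.971,-14.971) -> (-14.243,-2.243) [heading=225, draw]
  -- iteration 5/6 --
  RT 90: heading 225 -> 135
  BK 18: (-14.243,-2.243) -> (-1.515,-14.971) [heading=135, draw]
  -- iteration 6/6 --
  RT 90: heading 135 -> 45
  BK 18: (-1.515,-14.971) -> (-14.243,-27.698) [heading=45, draw]
]
FD 6: (-14.243,-27.698) -> (-10,-23.456) [heading=45, draw]
PD: pen down
Final: pos=(-10,-23.456), heading=45, 8 segment(s) drawn

Segment lengths:
  seg 1: (-10,2) -> (-14.243,-2.243), length = 6
  seg 2: (-14.243,-2.243) -> (-1.515,-14.971), length = 18
  seg 3: (-1.515,-14.971) -> (-14.243,-27.698), length = 18
  seg 4: (-14.243,-27.698) -> (-26.971,-14.971), length = 18
  seg 5: (-26.971,-14.971) -> (-14.243,-2.243), length = 18
  seg 6: (-14.243,-2.243) -> (-1.515,-14.971), length = 18
  seg 7: (-1.515,-14.971) -> (-14.243,-27.698), length = 18
  seg 8: (-14.243,-27.698) -> (-10,-23.456), length = 6
Total = 120

Answer: 120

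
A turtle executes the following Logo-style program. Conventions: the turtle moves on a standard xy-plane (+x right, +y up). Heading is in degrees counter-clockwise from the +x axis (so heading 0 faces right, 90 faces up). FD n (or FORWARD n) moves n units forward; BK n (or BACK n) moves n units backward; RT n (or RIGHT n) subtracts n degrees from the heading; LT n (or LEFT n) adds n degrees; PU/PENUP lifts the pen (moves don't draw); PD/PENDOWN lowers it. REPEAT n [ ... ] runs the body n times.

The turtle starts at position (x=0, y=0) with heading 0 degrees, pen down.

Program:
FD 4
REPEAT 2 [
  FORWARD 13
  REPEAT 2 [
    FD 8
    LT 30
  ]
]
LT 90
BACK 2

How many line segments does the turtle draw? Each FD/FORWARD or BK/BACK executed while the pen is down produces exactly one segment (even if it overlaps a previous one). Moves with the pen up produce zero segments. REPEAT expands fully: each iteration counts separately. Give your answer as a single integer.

Answer: 8

Derivation:
Executing turtle program step by step:
Start: pos=(0,0), heading=0, pen down
FD 4: (0,0) -> (4,0) [heading=0, draw]
REPEAT 2 [
  -- iteration 1/2 --
  FD 13: (4,0) -> (17,0) [heading=0, draw]
  REPEAT 2 [
    -- iteration 1/2 --
    FD 8: (17,0) -> (25,0) [heading=0, draw]
    LT 30: heading 0 -> 30
    -- iteration 2/2 --
    FD 8: (25,0) -> (31.928,4) [heading=30, draw]
    LT 30: heading 30 -> 60
  ]
  -- iteration 2/2 --
  FD 13: (31.928,4) -> (38.428,15.258) [heading=60, draw]
  REPEAT 2 [
    -- iteration 1/2 --
    FD 8: (38.428,15.258) -> (42.428,22.187) [heading=60, draw]
    LT 30: heading 60 -> 90
    -- iteration 2/2 --
    FD 8: (42.428,22.187) -> (42.428,30.187) [heading=90, draw]
    LT 30: heading 90 -> 120
  ]
]
LT 90: heading 120 -> 210
BK 2: (42.428,30.187) -> (44.16,31.187) [heading=210, draw]
Final: pos=(44.16,31.187), heading=210, 8 segment(s) drawn
Segments drawn: 8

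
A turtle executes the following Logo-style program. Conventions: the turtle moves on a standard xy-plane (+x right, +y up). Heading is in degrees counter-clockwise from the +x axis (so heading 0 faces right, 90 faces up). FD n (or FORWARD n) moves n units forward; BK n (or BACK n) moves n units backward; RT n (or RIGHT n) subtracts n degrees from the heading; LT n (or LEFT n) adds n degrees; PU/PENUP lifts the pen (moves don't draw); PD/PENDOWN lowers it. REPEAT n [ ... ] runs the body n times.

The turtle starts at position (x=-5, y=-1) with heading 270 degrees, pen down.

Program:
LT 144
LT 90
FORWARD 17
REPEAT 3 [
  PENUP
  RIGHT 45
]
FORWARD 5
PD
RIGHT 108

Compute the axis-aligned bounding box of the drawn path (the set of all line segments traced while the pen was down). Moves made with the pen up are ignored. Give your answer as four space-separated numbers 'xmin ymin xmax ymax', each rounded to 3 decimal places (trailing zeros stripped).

Executing turtle program step by step:
Start: pos=(-5,-1), heading=270, pen down
LT 144: heading 270 -> 54
LT 90: heading 54 -> 144
FD 17: (-5,-1) -> (-18.753,8.992) [heading=144, draw]
REPEAT 3 [
  -- iteration 1/3 --
  PU: pen up
  RT 45: heading 144 -> 99
  -- iteration 2/3 --
  PU: pen up
  RT 45: heading 99 -> 54
  -- iteration 3/3 --
  PU: pen up
  RT 45: heading 54 -> 9
]
FD 5: (-18.753,8.992) -> (-13.815,9.775) [heading=9, move]
PD: pen down
RT 108: heading 9 -> 261
Final: pos=(-13.815,9.775), heading=261, 1 segment(s) drawn

Segment endpoints: x in {-18.753, -5}, y in {-1, 8.992}
xmin=-18.753, ymin=-1, xmax=-5, ymax=8.992

Answer: -18.753 -1 -5 8.992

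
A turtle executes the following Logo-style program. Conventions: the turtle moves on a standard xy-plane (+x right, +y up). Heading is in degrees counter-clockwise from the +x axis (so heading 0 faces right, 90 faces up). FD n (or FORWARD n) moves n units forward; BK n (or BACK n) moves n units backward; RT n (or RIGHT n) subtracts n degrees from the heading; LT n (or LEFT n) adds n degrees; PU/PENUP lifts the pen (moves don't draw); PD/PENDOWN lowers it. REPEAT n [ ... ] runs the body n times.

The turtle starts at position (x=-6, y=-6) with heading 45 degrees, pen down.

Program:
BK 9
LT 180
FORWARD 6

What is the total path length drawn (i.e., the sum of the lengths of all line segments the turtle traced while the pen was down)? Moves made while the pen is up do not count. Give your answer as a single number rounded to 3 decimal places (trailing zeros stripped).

Answer: 15

Derivation:
Executing turtle program step by step:
Start: pos=(-6,-6), heading=45, pen down
BK 9: (-6,-6) -> (-12.364,-12.364) [heading=45, draw]
LT 180: heading 45 -> 225
FD 6: (-12.364,-12.364) -> (-16.607,-16.607) [heading=225, draw]
Final: pos=(-16.607,-16.607), heading=225, 2 segment(s) drawn

Segment lengths:
  seg 1: (-6,-6) -> (-12.364,-12.364), length = 9
  seg 2: (-12.364,-12.364) -> (-16.607,-16.607), length = 6
Total = 15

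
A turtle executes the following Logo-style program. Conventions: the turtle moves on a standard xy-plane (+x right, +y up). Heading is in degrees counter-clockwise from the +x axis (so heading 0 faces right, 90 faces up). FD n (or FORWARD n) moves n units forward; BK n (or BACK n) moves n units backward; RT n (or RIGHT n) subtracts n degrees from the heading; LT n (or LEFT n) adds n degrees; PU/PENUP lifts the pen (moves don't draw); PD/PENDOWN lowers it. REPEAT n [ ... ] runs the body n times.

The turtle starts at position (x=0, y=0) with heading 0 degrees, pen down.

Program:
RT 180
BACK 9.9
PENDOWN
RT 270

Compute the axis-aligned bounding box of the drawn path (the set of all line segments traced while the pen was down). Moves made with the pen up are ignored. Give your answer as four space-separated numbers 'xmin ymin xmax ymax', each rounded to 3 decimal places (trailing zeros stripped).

Answer: 0 0 9.9 0

Derivation:
Executing turtle program step by step:
Start: pos=(0,0), heading=0, pen down
RT 180: heading 0 -> 180
BK 9.9: (0,0) -> (9.9,0) [heading=180, draw]
PD: pen down
RT 270: heading 180 -> 270
Final: pos=(9.9,0), heading=270, 1 segment(s) drawn

Segment endpoints: x in {0, 9.9}, y in {0, 0}
xmin=0, ymin=0, xmax=9.9, ymax=0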